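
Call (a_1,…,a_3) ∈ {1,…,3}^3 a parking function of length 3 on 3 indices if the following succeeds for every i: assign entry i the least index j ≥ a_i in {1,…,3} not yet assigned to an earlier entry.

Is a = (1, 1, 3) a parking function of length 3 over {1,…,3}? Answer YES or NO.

Rearranged: b = (1, 1, 3).
  b_1=1 ≤ 1
  b_2=1 ≤ 2
  b_3=3 ≤ 3
All bounds hold ⇒ YES

YES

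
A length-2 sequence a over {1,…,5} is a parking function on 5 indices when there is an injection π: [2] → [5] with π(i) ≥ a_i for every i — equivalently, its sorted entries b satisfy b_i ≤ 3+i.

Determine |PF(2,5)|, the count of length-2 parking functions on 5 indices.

|PF(2,5)| = (5+1−2)·(5+1)^{2−1} = 4×6 = 24 (Konheim–Weiss)
One tuple (2,4) → sorted (2,4): b_i ≤ 3+i ∀i, a PF.

24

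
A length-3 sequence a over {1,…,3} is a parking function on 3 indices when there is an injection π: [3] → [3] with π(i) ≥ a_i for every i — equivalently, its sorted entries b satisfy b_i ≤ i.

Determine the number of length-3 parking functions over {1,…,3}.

16

|PF(3,3)| = (3+1−3)·(3+1)^{3−1} = 1×16 = 16 [KW]
E.g. (2,1,1) → sorted (1,1,2): b_i ≤ i ∀i, a PF.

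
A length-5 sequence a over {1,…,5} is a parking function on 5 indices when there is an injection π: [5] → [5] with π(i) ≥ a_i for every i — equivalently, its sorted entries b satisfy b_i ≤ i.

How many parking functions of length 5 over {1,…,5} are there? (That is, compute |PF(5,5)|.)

|PF| = (5−5+1)·(5+1)^(5−1) = 1×1296 = 1296 (Pollak)
Example (5,2,1,2,3) → sorted (1,2,2,3,5): b_i ≤ i ∀i, a PF.

1296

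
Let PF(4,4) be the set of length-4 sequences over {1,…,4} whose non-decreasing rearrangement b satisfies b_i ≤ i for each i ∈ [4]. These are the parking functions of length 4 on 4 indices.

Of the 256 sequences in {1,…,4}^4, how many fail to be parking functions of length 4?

131

#PF = (4−4+1)·(4+1)^(4−1) = 1×125 = 125 (Pollak)
E.g. (1,3,3,3) → sorted (1,3,3,3): b_2=3>2, not a PF.
Total 256; non-PF = 256−125 = 131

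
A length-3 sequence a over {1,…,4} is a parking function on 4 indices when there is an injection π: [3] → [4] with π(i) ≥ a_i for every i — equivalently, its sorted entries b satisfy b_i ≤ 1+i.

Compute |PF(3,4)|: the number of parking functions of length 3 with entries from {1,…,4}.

|PF(3,4)| = (4+1−3)·(4+1)^{3−1} = 2×25 = 50
One tuple (3,3,2) → sorted (2,3,3): b_i ≤ 1+i ∀i, a PF.

50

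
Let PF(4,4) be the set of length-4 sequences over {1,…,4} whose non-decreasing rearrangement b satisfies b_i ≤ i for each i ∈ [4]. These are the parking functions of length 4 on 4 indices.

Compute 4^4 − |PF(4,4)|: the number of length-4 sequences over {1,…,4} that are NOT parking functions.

131

Count = (4+1−4)·(4+1)^{4−1} = 1 · 125 = 125 (Konheim–Weiss)
Check (3,4,2,4) → sorted (2,3,4,4): b_1=2>1, not a PF.
So 256 − 125 = 131 fail.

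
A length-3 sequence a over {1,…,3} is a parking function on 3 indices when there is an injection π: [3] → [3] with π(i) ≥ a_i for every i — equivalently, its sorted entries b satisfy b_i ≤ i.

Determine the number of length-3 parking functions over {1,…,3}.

Count = (3−3+1)·(3+1)^(3−1) = 1·16 = 16
E.g. (1,1,3) → sorted (1,1,3): b_i ≤ i ∀i, a PF.

16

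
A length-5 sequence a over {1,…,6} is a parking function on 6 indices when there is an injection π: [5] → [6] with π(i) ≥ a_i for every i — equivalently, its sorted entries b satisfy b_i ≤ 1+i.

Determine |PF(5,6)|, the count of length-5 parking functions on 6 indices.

Count = (6+1−5)·(6+1)^{5−1} = 2·2401 = 4802 [KW]
One tuple (5,6,1,3,4) → sorted (1,3,4,5,6): b_i ≤ 1+i ∀i, a PF.

4802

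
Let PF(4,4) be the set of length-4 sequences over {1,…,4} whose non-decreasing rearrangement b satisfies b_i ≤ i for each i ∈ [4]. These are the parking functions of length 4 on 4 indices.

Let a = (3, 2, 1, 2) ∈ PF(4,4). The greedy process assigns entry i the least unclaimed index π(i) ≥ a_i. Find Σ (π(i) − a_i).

Σπ = 4·5/2 = 10 (π permutes [4]); Σa = 3+2+1+2 = 8; disp = 10−8 = 2.

2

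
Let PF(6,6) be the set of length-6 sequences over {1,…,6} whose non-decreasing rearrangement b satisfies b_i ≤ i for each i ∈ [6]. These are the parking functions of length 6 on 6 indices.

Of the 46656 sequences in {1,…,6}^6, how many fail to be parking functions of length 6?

Count = (7−6)·7^(6−1) = 1×16807 = 16807 (Konheim–Weiss)
One tuple (2,6,6,3,3,1) → sorted (1,2,3,3,6,6): b_5=6>5, not a PF.
So 46656 − 16807 = 29849 fail.

29849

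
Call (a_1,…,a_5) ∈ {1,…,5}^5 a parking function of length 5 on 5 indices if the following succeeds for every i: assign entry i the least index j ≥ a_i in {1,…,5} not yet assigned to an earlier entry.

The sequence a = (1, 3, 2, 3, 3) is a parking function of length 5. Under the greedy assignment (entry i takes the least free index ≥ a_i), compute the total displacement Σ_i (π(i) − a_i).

Σπ = 5·6/2 = 15 (π permutes [5]); Σa = 1+3+2+3+3 = 12; disp = 15−12 = 3.

3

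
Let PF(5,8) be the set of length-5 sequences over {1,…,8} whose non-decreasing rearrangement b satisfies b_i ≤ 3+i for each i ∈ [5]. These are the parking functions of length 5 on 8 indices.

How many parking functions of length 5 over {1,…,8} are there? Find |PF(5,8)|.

26244

|PF(5,8)| = (8−5+1)·(8+1)^(5−1) = 4·6561 = 26244
E.g. (5,4,7,1,8) → sorted (1,4,5,7,8): b_i ≤ 3+i ∀i, a PF.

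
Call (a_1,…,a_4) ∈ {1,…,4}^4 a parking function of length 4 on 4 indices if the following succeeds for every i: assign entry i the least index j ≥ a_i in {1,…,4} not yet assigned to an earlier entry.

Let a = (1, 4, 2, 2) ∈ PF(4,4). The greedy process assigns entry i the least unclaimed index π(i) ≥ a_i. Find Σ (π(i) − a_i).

Σπ(i) = 1+…+4 = 10; Σa = 1+4+2+2 = 9; disp = 10−9 = 1.

1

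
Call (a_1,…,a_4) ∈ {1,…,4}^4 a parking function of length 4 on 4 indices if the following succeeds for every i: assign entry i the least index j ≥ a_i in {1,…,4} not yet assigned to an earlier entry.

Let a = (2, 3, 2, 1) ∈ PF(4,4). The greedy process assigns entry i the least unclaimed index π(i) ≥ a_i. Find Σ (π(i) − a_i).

2

Σπ = 4·5/2 = 10 (π permutes [4]); Σa = 2+3+2+1 = 8; disp = 10−8 = 2.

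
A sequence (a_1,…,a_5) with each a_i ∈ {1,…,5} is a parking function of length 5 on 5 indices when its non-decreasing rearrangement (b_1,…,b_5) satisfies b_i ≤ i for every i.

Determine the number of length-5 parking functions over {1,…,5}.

|PF(5,5)| = 1·6^4 = 1×1296 = 1296
Example (2,5,1,2,1) → sorted (1,1,2,2,5): b_i ≤ i ∀i, a PF.

1296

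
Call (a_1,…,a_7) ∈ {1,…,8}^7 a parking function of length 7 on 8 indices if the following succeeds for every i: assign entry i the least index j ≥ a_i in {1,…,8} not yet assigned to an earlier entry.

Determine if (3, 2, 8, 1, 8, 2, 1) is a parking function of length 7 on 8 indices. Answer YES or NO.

Order a: b = (1, 1, 2, 2, 3, 8, 8).
  b_1=1 ≤ 2
  b_2=1 ≤ 3
  b_3=2 ≤ 4
  b_4=2 ≤ 5
  b_5=3 ≤ 6
  b_6=8 > 7
  fails at i=6 ⇒ NO

NO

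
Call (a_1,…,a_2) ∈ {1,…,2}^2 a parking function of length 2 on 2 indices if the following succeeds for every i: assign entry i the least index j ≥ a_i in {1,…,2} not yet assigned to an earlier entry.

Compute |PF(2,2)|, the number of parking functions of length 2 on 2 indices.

3

Count = 1·3^1 = 1×3 = 3 (Konheim–Weiss)
E.g. (1,2) → sorted (1,2): b_i ≤ i ∀i, a PF.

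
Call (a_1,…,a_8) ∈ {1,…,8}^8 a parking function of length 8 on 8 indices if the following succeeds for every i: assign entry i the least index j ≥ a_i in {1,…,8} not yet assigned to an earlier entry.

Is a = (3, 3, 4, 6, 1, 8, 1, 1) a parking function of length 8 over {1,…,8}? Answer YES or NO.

Rearranged: b = (1, 1, 1, 3, 3, 4, 6, 8).
  b_1=1 ≤ 1
  b_2=1 ≤ 2
  b_3=1 ≤ 3
  b_4=3 ≤ 4
  b_5=3 ≤ 5
  b_6=4 ≤ 6
  b_7=6 ≤ 7
  b_8=8 ≤ 8
All bounds hold ⇒ YES

YES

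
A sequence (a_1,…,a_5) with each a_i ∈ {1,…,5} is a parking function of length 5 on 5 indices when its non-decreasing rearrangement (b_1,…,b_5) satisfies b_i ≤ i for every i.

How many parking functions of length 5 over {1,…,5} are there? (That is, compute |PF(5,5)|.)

#PF = (6−5)·6^(5−1) = 1 · 1296 = 1296 (Konheim–Weiss)
Check (1,1,2,1,2) → sorted (1,1,1,2,2): b_i ≤ i ∀i, a PF.

1296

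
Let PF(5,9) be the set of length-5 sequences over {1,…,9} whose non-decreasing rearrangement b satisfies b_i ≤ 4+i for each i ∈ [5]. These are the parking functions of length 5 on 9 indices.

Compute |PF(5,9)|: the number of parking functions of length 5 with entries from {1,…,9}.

50000

Count = (10−5)·10^(5−1) = 5×10000 = 50000 (Konheim–Weiss)
Check (2,8,3,8,3) → sorted (2,3,3,8,8): b_i ≤ 4+i ∀i, a PF.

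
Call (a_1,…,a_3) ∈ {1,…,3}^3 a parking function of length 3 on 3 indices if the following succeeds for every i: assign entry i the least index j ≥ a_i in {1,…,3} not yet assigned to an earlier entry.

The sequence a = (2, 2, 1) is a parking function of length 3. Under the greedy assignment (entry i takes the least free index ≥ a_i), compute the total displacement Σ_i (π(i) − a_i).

1

Σπ = 3·4/2 = 6 (π permutes [3]); Σa = 2+2+1 = 5; disp = 6−5 = 1.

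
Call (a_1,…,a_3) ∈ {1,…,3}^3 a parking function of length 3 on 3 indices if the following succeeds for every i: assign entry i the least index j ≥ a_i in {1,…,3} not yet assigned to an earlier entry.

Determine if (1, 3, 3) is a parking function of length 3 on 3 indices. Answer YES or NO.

Rearranged: b = (1, 3, 3).
  b_1=1 ≤ 1
  b_2=3 > 2
  fails at i=2 ⇒ NO

NO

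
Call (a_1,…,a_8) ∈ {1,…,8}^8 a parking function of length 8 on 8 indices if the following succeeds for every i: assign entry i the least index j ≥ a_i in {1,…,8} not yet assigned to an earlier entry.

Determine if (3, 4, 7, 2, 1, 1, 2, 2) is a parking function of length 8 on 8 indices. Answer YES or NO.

YES

Rearranged: b = (1, 1, 2, 2, 2, 3, 4, 7).
  b_1=1 ≤ 1
  b_2=1 ≤ 2
  b_3=2 ≤ 3
  b_4=2 ≤ 4
  b_5=2 ≤ 5
  b_6=3 ≤ 6
  b_7=4 ≤ 7
  b_8=7 ≤ 8
All bounds hold ⇒ YES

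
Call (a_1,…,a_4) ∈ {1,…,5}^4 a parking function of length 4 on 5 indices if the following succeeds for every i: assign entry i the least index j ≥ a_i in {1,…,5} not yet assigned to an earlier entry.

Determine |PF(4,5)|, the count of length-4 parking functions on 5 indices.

432

#PF = (5−4+1)·(5+1)^(4−1) = 2×216 = 432 (Konheim–Weiss)
One tuple (3,5,1,3) → sorted (1,3,3,5): b_i ≤ 1+i ∀i, a PF.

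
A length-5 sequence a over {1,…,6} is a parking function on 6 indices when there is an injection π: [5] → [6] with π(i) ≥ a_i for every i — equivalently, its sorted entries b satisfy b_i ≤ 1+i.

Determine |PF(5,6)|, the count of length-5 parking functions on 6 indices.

4802

|PF| = 2·7^4 = 2 · 2401 = 4802 (Konheim–Weiss)
E.g. (5,1,2,2,3) → sorted (1,2,2,3,5): b_i ≤ 1+i ∀i, a PF.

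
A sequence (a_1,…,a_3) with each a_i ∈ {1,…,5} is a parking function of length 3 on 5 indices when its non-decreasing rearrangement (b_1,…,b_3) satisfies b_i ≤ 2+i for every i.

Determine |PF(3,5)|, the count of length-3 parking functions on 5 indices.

Count = (5+1−3)·(5+1)^{3−1} = 3×36 = 108
Check (4,4,3) → sorted (3,4,4): b_i ≤ 2+i ∀i, a PF.

108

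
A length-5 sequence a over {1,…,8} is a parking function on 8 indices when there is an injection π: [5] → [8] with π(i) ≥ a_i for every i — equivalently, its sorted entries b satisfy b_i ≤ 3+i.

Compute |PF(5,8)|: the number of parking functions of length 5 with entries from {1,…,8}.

26244

Count = (8−5+1)·(8+1)^(5−1) = 4×6561 = 26244 (Pollak)
Check (8,4,1,5,2) → sorted (1,2,4,5,8): b_i ≤ 3+i ∀i, a PF.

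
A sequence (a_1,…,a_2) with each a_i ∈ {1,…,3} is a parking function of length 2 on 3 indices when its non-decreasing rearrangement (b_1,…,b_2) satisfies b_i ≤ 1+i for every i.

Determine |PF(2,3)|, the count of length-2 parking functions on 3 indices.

|PF(2,3)| = (3+1−2)·(3+1)^{2−1} = 2·4 = 8 [KW]
Check (2,1) → sorted (1,2): b_i ≤ 1+i ∀i, a PF.

8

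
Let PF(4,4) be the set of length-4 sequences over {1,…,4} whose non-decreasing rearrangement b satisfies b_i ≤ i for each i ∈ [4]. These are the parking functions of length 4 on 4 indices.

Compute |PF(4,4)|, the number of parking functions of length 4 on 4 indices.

125

|PF(4,4)| = (4+1−4)·(4+1)^{4−1} = 1·125 = 125
Example (3,4,1,1) → sorted (1,1,3,4): b_i ≤ i ∀i, a PF.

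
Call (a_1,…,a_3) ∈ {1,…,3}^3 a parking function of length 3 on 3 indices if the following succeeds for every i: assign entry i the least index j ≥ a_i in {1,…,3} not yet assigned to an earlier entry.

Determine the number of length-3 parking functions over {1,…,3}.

16

#PF = (3+1−3)·(3+1)^{3−1} = 1·16 = 16 [KW]
E.g. (2,1,2) → sorted (1,2,2): b_i ≤ i ∀i, a PF.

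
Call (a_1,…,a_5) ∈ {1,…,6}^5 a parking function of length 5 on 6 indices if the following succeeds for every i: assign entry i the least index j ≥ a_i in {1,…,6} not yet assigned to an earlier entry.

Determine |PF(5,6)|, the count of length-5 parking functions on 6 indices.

4802

Count = (6−5+1)·(6+1)^(5−1) = 2×2401 = 4802
Check (2,3,4,4,5) → sorted (2,3,4,4,5): b_i ≤ 1+i ∀i, a PF.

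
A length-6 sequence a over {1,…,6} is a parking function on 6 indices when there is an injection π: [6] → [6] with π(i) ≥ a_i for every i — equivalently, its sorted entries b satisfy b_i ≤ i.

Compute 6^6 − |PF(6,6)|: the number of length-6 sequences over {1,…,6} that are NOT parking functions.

#PF = (6−6+1)·(6+1)^(6−1) = 1·16807 = 16807 (Konheim–Weiss)
Example (4,5,4,4,5,6) → sorted (4,4,4,5,5,6): b_1=4>1, not a PF.
Total 46656; non-PF = 46656−16807 = 29849

29849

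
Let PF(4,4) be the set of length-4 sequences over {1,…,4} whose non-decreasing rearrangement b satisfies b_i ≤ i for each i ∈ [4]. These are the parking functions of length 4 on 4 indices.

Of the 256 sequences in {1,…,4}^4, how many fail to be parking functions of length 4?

131

#PF = (4−4+1)·(4+1)^(4−1) = 1 · 125 = 125 (Pollak)
E.g. (4,4,4,3) → sorted (3,4,4,4): b_1=3>1, not a PF.
4^4 − 125 = 256 − 125 = 131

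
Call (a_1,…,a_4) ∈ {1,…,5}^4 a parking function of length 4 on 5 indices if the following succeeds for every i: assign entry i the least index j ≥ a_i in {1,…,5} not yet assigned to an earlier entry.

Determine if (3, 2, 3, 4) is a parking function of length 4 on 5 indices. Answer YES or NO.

Order a: b = (2, 3, 3, 4).
  b_1=2 ≤ 2
  b_2=3 ≤ 3
  b_3=3 ≤ 4
  b_4=4 ≤ 5
All bounds hold ⇒ YES

YES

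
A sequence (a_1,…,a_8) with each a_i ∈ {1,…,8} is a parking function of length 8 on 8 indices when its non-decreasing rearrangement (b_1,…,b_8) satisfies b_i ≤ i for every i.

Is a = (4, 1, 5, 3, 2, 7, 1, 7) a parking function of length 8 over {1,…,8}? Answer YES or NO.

YES

Order a: b = (1, 1, 2, 3, 4, 5, 7, 7).
  b_1=1 ≤ 1
  b_2=1 ≤ 2
  b_3=2 ≤ 3
  b_4=3 ≤ 4
  b_5=4 ≤ 5
  b_6=5 ≤ 6
  b_7=7 ≤ 7
  b_8=7 ≤ 8
All bounds hold ⇒ YES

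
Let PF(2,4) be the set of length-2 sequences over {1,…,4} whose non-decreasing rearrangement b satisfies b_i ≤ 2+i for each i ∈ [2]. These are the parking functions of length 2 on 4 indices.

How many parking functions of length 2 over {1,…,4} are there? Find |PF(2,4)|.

15

#PF = (4+1−2)·(4+1)^{2−1} = 3·5 = 15 [KW]
One tuple (2,4) → sorted (2,4): b_i ≤ 2+i ∀i, a PF.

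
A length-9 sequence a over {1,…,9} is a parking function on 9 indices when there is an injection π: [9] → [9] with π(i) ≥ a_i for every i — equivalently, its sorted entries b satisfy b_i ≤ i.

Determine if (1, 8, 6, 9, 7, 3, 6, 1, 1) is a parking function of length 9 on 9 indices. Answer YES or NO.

Sorted: b = (1, 1, 1, 3, 6, 6, 7, 8, 9).
  b_1=1 ≤ 1
  b_2=1 ≤ 2
  b_3=1 ≤ 3
  b_4=3 ≤ 4
  b_5=6 > 5
  fails at i=5 ⇒ NO

NO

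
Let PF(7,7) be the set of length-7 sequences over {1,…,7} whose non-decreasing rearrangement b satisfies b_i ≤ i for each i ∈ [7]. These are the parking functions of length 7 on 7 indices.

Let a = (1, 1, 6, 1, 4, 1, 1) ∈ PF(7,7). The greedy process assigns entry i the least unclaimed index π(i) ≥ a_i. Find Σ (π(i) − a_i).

Σπ = 7·8/2 = 28 (π permutes [7]); Σa = 1+1+6+1+4+1+1 = 15; disp = 28−15 = 13.

13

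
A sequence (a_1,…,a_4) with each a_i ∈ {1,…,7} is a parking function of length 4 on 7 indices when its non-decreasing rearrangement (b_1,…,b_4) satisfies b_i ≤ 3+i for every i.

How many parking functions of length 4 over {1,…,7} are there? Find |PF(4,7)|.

|PF(4,7)| = 4·8^3 = 4·512 = 2048 [KW]
Example (1,4,3,1) → sorted (1,1,3,4): b_i ≤ 3+i ∀i, a PF.

2048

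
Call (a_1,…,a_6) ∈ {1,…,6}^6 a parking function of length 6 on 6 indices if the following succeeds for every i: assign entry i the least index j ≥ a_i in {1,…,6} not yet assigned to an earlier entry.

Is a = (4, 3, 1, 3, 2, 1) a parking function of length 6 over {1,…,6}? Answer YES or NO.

Order a: b = (1, 1, 2, 3, 3, 4).
  b_1=1 ≤ 1
  b_2=1 ≤ 2
  b_3=2 ≤ 3
  b_4=3 ≤ 4
  b_5=3 ≤ 5
  b_6=4 ≤ 6
All bounds hold ⇒ YES

YES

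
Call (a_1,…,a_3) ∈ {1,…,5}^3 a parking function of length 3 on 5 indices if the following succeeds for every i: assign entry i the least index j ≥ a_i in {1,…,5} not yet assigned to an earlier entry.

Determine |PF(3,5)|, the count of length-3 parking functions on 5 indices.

108

|PF(3,5)| = (5−3+1)·(5+1)^(3−1) = 3×36 = 108 (Pollak)
Check (1,2,5) → sorted (1,2,5): b_i ≤ 2+i ∀i, a PF.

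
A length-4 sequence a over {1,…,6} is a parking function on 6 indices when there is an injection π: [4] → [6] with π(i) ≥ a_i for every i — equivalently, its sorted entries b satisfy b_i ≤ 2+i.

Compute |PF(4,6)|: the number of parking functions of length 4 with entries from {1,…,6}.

Count = (6+1−4)·(6+1)^{4−1} = 3×343 = 1029 [KW]
Check (4,1,6,5) → sorted (1,4,5,6): b_i ≤ 2+i ∀i, a PF.

1029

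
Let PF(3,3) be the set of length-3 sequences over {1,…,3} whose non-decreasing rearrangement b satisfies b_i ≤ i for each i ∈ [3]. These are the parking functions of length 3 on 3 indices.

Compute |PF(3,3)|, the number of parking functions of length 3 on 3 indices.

#PF = (4−3)·4^(3−1) = 1·16 = 16 [KW]
E.g. (2,1,2) → sorted (1,2,2): b_i ≤ i ∀i, a PF.

16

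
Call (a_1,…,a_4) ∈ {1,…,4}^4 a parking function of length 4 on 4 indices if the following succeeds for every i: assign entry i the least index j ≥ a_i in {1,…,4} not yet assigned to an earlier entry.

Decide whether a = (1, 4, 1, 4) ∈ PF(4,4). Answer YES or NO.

NO

Sorted: b = (1, 1, 4, 4).
  b_1=1 ≤ 1
  b_2=1 ≤ 2
  b_3=4 > 3
  fails at i=3 ⇒ NO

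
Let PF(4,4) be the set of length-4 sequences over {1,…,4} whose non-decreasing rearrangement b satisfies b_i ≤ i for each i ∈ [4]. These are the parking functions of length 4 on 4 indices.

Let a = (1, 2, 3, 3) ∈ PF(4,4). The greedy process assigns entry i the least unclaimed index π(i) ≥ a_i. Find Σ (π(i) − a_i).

1

Σπ = 4·5/2 = 10 (π permutes [4]); Σa = 1+2+3+3 = 9; disp = 10−9 = 1.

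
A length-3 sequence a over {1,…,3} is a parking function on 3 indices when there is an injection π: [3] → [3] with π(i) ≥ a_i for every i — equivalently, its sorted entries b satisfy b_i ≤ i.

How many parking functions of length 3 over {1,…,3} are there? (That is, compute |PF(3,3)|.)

16

Count = (3−3+1)·(3+1)^(3−1) = 1·16 = 16 [KW]
E.g. (3,1,1) → sorted (1,1,3): b_i ≤ i ∀i, a PF.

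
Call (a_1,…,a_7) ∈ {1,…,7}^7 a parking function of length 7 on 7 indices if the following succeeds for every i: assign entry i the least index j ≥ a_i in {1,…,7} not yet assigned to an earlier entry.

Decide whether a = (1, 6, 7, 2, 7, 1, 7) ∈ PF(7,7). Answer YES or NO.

Rearranged: b = (1, 1, 2, 6, 7, 7, 7).
  b_1=1 ≤ 1
  b_2=1 ≤ 2
  b_3=2 ≤ 3
  b_4=6 > 4
  fails at i=4 ⇒ NO

NO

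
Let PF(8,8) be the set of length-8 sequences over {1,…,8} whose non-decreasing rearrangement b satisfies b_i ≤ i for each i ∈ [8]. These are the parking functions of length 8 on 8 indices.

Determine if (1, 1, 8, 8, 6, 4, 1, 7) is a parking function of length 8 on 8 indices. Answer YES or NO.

NO

Sorted: b = (1, 1, 1, 4, 6, 7, 8, 8).
  b_1=1 ≤ 1
  b_2=1 ≤ 2
  b_3=1 ≤ 3
  b_4=4 ≤ 4
  b_5=6 > 5
  fails at i=5 ⇒ NO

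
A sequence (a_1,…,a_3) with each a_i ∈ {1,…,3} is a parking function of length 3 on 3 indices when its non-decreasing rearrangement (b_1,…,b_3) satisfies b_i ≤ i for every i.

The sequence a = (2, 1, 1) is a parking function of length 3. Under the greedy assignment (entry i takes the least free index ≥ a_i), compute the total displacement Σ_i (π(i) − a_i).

2

Σπ(i) = 1+…+3 = 6; Σa = 2+1+1 = 4; disp = 6−4 = 2.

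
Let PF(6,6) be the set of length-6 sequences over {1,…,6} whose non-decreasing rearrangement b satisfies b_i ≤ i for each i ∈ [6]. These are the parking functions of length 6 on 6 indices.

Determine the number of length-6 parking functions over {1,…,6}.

|PF| = (7−6)·7^(6−1) = 1×16807 = 16807 [KW]
One tuple (2,6,5,1,4,3) → sorted (1,2,3,4,5,6): b_i ≤ i ∀i, a PF.

16807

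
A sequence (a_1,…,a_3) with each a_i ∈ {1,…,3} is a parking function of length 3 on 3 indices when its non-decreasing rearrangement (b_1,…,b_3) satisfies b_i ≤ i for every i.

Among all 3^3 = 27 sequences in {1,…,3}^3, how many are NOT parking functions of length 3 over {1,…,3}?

|PF| = 1·4^2 = 1·16 = 16 [KW]
One tuple (3,2,3) → sorted (2,3,3): b_1=2>1, not a PF.
3^3 − 16 = 27 − 16 = 11

11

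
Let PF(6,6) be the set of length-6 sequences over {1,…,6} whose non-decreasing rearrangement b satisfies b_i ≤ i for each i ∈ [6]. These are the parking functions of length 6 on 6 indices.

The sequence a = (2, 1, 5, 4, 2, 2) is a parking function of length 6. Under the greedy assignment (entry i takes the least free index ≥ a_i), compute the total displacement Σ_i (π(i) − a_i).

5

Σπ = 21 ({1..6} each once); Σa = 2+1+5+4+2+2 = 16; disp = 21−16 = 5.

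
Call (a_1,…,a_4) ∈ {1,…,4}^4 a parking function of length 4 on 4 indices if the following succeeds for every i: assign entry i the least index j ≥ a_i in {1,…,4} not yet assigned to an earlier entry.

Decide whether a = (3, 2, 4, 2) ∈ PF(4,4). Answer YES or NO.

NO

Rearranged: b = (2, 2, 3, 4).
  b_1=2 > 1
  fails at i=1 ⇒ NO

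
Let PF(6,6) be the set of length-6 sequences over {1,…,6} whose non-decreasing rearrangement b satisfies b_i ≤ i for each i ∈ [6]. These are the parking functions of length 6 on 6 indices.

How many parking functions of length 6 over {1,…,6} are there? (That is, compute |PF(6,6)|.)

|PF(6,6)| = (6+1−6)·(6+1)^{6−1} = 1×16807 = 16807
Example (2,3,3,5,5,1) → sorted (1,2,3,3,5,5): b_i ≤ i ∀i, a PF.

16807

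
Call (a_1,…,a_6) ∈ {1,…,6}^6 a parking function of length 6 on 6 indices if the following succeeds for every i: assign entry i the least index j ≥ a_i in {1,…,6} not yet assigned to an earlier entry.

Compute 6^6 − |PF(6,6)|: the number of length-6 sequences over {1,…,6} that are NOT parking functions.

Count = (7−6)·7^(6−1) = 1 · 16807 = 16807 (Pollak)
One tuple (2,4,4,4,6,4) → sorted (2,4,4,4,4,6): b_1=2>1, not a PF.
6^6 − 16807 = 46656 − 16807 = 29849

29849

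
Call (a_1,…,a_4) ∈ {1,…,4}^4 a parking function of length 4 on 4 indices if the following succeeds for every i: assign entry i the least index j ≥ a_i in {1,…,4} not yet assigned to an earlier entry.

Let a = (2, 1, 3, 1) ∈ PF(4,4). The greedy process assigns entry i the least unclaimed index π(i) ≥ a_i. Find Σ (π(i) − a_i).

3

Σπ = 10 ({1..4} each once); Σa = 2+1+3+1 = 7; disp = 10−7 = 3.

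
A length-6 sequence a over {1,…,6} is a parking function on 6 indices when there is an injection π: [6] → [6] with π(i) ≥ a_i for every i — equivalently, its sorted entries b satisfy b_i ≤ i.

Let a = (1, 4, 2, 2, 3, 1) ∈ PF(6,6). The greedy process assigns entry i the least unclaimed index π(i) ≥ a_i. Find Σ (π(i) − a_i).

8

Σπ = 21 ({1..6} each once); Σa = 1+4+2+2+3+1 = 13; disp = 21−13 = 8.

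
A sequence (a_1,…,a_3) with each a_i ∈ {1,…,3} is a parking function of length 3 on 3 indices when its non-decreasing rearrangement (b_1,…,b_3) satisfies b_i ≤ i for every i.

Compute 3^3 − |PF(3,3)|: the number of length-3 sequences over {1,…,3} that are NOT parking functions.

11

|PF| = 1·4^2 = 1 · 16 = 16 (Pollak)
E.g. (3,3,3) → sorted (3,3,3): b_1=3>1, not a PF.
Total 27; non-PF = 27−16 = 11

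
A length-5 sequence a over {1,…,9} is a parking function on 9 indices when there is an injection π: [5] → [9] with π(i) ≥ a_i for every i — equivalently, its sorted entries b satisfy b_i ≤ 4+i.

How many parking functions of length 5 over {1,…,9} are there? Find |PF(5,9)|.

#PF = 5·10^4 = 5·10000 = 50000 (Pollak)
One tuple (2,6,3,3,7) → sorted (2,3,3,6,7): b_i ≤ 4+i ∀i, a PF.

50000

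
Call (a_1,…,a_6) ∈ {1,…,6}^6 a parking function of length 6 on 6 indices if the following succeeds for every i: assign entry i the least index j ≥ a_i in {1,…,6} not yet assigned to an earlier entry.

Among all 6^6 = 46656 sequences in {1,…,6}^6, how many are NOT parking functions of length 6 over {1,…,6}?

#PF = (6+1−6)·(6+1)^{6−1} = 1×16807 = 16807 [KW]
Example (6,4,3,4,6,6) → sorted (3,4,4,6,6,6): b_1=3>1, not a PF.
So 46656 − 16807 = 29849 fail.

29849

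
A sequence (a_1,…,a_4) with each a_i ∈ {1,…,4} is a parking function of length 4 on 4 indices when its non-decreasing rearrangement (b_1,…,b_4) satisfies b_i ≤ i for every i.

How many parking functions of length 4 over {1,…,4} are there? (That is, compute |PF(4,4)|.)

125

Count = 1·5^3 = 1×125 = 125 [KW]
One tuple (4,1,2,2) → sorted (1,2,2,4): b_i ≤ i ∀i, a PF.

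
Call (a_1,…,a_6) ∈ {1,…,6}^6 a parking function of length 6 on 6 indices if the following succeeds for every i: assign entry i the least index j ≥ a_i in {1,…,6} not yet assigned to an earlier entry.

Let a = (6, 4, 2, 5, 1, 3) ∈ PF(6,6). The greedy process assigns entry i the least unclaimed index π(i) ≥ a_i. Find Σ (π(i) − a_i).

Σπ(i) = 1+…+6 = 21; Σa = 6+4+2+5+1+3 = 21; disp = 21−21 = 0.

0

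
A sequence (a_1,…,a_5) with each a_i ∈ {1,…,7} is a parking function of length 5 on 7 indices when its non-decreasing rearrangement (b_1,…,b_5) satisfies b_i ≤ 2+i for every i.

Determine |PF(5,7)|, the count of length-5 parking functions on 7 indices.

12288

Count = (8−5)·8^(5−1) = 3·4096 = 12288
One tuple (4,1,6,3,7) → sorted (1,3,4,6,7): b_i ≤ 2+i ∀i, a PF.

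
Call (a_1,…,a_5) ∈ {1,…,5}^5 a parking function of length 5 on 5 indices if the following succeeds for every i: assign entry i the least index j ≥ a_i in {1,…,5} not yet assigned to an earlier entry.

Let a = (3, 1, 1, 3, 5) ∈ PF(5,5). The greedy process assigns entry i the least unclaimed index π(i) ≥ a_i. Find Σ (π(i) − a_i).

2

Σπ(i) = 1+…+5 = 15; Σa = 3+1+1+3+5 = 13; disp = 15−13 = 2.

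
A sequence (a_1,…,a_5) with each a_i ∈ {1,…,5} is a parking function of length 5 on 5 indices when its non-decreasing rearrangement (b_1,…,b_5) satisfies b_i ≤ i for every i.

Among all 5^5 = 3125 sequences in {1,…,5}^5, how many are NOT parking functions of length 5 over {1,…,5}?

Count = (5+1−5)·(5+1)^{5−1} = 1·1296 = 1296
One tuple (4,4,3,1,3) → sorted (1,3,3,4,4): b_2=3>2, not a PF.
So 3125 − 1296 = 1829 fail.

1829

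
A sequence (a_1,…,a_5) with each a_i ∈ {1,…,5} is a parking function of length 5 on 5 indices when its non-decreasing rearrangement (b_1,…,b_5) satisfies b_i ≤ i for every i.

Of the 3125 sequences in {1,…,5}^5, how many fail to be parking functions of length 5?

1829

|PF| = 1·6^4 = 1×1296 = 1296
One tuple (3,5,2,5,2) → sorted (2,2,3,5,5): b_1=2>1, not a PF.
Total 3125; non-PF = 3125−1296 = 1829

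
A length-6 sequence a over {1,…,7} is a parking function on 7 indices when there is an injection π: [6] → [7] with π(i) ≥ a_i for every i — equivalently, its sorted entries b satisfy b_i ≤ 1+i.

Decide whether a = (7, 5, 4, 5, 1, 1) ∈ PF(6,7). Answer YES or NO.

Rearranged: b = (1, 1, 4, 5, 5, 7).
  b_1=1 ≤ 2
  b_2=1 ≤ 3
  b_3=4 ≤ 4
  b_4=5 ≤ 5
  b_5=5 ≤ 6
  b_6=7 ≤ 7
All bounds hold ⇒ YES

YES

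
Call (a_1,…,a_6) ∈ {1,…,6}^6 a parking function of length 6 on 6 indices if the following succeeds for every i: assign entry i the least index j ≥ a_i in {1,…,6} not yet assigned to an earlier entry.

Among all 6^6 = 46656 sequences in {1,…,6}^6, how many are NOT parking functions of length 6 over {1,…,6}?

|PF| = (6−6+1)·(6+1)^(6−1) = 1×16807 = 16807 (Konheim–Weiss)
One tuple (3,3,4,4,3,2) → sorted (2,3,3,3,4,4): b_1=2>1, not a PF.
Total 46656; non-PF = 46656−16807 = 29849

29849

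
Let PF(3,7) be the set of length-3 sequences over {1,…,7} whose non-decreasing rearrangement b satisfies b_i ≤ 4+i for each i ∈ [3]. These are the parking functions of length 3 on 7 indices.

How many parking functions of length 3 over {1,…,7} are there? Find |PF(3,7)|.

#PF = (7+1−3)·(7+1)^{3−1} = 5 · 64 = 320
E.g. (1,2,3) → sorted (1,2,3): b_i ≤ 4+i ∀i, a PF.

320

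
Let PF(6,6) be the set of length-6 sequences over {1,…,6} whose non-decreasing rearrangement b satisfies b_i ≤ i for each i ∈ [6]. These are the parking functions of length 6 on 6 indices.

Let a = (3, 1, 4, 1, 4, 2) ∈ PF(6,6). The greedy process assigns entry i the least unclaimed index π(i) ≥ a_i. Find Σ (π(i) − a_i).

6

Σπ = 21 ({1..6} each once); Σa = 3+1+4+1+4+2 = 15; disp = 21−15 = 6.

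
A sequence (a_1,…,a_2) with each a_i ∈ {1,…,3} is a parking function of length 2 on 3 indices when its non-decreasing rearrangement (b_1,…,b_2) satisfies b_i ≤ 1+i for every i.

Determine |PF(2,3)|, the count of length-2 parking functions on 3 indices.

8

#PF = (4−2)·4^(2−1) = 2 · 4 = 8 (Konheim–Weiss)
Check (1,1) → sorted (1,1): b_i ≤ 1+i ∀i, a PF.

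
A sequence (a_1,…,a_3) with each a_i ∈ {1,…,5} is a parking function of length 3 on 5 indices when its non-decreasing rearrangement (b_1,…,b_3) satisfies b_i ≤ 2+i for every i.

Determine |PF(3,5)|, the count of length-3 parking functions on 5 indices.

108

Count = (5+1−3)·(5+1)^{3−1} = 3×36 = 108 (Pollak)
One tuple (2,3,3) → sorted (2,3,3): b_i ≤ 2+i ∀i, a PF.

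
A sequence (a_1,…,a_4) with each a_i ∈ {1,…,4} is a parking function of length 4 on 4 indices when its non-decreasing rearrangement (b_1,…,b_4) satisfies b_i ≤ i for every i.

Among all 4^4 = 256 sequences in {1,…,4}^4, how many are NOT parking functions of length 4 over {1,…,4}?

Count = (4−4+1)·(4+1)^(4−1) = 1 · 125 = 125
E.g. (3,3,2,3) → sorted (2,3,3,3): b_1=2>1, not a PF.
Total 256; non-PF = 256−125 = 131

131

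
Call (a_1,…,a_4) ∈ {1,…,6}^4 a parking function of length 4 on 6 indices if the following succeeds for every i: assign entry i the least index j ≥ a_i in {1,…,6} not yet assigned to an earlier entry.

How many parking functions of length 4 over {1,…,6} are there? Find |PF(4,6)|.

|PF(4,6)| = 3·7^3 = 3×343 = 1029 (Konheim–Weiss)
Check (2,2,1,4) → sorted (1,2,2,4): b_i ≤ 2+i ∀i, a PF.

1029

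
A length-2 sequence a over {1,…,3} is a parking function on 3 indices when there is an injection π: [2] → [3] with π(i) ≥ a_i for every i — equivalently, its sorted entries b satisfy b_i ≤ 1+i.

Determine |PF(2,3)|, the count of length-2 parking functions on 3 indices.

8

|PF(2,3)| = 2·4^1 = 2 · 4 = 8 (Pollak)
E.g. (1,1) → sorted (1,1): b_i ≤ 1+i ∀i, a PF.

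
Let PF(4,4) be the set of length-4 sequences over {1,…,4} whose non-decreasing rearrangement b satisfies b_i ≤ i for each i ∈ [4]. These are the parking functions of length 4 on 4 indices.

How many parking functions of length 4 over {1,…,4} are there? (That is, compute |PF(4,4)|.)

Count = (4−4+1)·(4+1)^(4−1) = 1×125 = 125 (Konheim–Weiss)
Check (1,3,2,4) → sorted (1,2,3,4): b_i ≤ i ∀i, a PF.

125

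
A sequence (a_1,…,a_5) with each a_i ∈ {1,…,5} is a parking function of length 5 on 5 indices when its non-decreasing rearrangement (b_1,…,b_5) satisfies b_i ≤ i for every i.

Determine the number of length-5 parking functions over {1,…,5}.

1296

|PF(5,5)| = 1·6^4 = 1×1296 = 1296
E.g. (1,1,3,4,2) → sorted (1,1,2,3,4): b_i ≤ i ∀i, a PF.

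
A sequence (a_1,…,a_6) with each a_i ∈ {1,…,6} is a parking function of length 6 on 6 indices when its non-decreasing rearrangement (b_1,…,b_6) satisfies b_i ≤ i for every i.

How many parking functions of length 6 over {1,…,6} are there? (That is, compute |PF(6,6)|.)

16807

|PF(6,6)| = (7−6)·7^(6−1) = 1·16807 = 16807 (Pollak)
Check (4,1,3,5,1,4) → sorted (1,1,3,4,4,5): b_i ≤ i ∀i, a PF.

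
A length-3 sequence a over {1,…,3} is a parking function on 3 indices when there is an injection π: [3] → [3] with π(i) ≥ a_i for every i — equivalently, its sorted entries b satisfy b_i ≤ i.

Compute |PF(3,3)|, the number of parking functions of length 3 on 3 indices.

16

|PF(3,3)| = (4−3)·4^(3−1) = 1·16 = 16 (Konheim–Weiss)
E.g. (2,2,1) → sorted (1,2,2): b_i ≤ i ∀i, a PF.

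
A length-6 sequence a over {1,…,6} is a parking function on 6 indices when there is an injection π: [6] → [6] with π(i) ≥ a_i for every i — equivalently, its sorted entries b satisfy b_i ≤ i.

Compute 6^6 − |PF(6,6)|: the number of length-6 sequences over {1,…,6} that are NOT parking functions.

29849

|PF(6,6)| = (6+1−6)·(6+1)^{6−1} = 1 · 16807 = 16807
E.g. (4,3,4,3,4,6) → sorted (3,3,4,4,4,6): b_1=3>1, not a PF.
So 46656 − 16807 = 29849 fail.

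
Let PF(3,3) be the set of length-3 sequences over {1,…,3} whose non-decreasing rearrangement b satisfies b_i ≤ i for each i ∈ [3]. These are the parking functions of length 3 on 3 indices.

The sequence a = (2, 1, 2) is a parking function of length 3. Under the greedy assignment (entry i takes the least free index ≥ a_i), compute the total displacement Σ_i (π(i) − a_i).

1

Σπ = 3·4/2 = 6 (π permutes [3]); Σa = 2+1+2 = 5; disp = 6−5 = 1.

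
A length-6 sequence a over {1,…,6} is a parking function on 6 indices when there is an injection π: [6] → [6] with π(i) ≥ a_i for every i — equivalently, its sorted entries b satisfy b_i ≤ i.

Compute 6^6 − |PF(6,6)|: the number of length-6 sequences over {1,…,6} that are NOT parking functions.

|PF(6,6)| = (7−6)·7^(6−1) = 1 · 16807 = 16807 (Konheim–Weiss)
Example (3,5,6,4,6,6) → sorted (3,4,5,6,6,6): b_1=3>1, not a PF.
Total 46656; non-PF = 46656−16807 = 29849

29849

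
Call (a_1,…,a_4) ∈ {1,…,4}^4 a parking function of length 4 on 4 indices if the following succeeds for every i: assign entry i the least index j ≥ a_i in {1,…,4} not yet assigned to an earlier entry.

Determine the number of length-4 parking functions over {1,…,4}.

Count = 1·5^3 = 1·125 = 125 (Konheim–Weiss)
Example (1,1,1,3) → sorted (1,1,1,3): b_i ≤ i ∀i, a PF.

125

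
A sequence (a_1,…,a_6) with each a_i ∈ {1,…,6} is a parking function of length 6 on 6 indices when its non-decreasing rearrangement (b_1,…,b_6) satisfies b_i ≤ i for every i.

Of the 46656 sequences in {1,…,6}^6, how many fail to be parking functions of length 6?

29849

Count = (6−6+1)·(6+1)^(6−1) = 1·16807 = 16807 (Konheim–Weiss)
Check (3,6,6,1,2,6) → sorted (1,2,3,6,6,6): b_4=6>4, not a PF.
So 46656 − 16807 = 29849 fail.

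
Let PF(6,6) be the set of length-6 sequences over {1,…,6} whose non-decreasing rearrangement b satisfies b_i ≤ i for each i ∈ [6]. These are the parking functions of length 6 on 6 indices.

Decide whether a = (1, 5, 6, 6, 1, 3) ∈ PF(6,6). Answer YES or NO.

Rearranged: b = (1, 1, 3, 5, 6, 6).
  b_1=1 ≤ 1
  b_2=1 ≤ 2
  b_3=3 ≤ 3
  b_4=5 > 4
  fails at i=4 ⇒ NO

NO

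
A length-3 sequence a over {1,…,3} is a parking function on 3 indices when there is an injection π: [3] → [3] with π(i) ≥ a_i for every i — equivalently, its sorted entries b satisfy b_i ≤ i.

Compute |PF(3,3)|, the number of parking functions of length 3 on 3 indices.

16

|PF| = (4−3)·4^(3−1) = 1×16 = 16 [KW]
Check (2,1,1) → sorted (1,1,2): b_i ≤ i ∀i, a PF.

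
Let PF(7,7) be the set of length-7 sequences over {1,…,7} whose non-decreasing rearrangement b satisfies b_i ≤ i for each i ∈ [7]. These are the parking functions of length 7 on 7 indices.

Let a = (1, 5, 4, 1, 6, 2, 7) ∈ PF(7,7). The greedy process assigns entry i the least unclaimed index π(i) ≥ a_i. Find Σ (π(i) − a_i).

2

Σπ = 28 ({1..7} each once); Σa = 1+5+4+1+6+2+7 = 26; disp = 28−26 = 2.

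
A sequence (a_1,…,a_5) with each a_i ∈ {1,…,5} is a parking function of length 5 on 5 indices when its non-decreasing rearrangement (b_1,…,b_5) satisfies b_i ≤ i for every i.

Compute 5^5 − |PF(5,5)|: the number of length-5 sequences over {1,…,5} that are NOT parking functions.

1829

Count = (5+1−5)·(5+1)^{5−1} = 1·1296 = 1296 (Konheim–Weiss)
Example (3,2,4,4,4) → sorted (2,3,4,4,4): b_1=2>1, not a PF.
So 3125 − 1296 = 1829 fail.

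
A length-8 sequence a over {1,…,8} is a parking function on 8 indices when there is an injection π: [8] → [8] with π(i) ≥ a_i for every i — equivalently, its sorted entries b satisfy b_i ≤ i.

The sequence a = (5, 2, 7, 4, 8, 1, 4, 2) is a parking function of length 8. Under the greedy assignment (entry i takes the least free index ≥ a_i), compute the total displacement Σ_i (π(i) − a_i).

3

Σπ = 36 ({1..8} each once); Σa = 5+2+7+4+8+1+4+2 = 33; disp = 36−33 = 3.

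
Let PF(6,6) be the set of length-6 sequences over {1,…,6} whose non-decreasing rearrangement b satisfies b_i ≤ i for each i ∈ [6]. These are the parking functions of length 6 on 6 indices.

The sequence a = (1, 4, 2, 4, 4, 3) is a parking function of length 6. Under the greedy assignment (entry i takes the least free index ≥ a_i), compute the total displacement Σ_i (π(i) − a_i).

Σπ(i) = 1+…+6 = 21; Σa = 1+4+2+4+4+3 = 18; disp = 21−18 = 3.

3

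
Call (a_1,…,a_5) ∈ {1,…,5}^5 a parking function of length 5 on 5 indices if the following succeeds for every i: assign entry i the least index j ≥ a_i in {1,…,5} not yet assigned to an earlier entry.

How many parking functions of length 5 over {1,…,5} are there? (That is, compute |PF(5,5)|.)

1296

Count = 1·6^4 = 1 · 1296 = 1296
One tuple (1,4,2,4,2) → sorted (1,2,2,4,4): b_i ≤ i ∀i, a PF.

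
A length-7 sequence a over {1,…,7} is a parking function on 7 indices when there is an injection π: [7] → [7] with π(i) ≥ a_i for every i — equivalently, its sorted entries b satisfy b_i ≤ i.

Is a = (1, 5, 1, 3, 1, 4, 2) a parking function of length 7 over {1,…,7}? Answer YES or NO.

YES

Sorted: b = (1, 1, 1, 2, 3, 4, 5).
  b_1=1 ≤ 1
  b_2=1 ≤ 2
  b_3=1 ≤ 3
  b_4=2 ≤ 4
  b_5=3 ≤ 5
  b_6=4 ≤ 6
  b_7=5 ≤ 7
All bounds hold ⇒ YES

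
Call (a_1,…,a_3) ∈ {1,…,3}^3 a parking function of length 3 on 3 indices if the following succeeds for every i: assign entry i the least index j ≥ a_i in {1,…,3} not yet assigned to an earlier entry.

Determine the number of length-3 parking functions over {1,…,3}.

Count = (3−3+1)·(3+1)^(3−1) = 1 · 16 = 16 [KW]
One tuple (1,2,3) → sorted (1,2,3): b_i ≤ i ∀i, a PF.

16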